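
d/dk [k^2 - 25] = 2*k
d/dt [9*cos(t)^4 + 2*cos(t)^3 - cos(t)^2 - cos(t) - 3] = -(25*cos(t) + 3*cos(2*t) + 9*cos(3*t) + 2)*sin(t)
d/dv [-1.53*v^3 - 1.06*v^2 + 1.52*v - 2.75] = -4.59*v^2 - 2.12*v + 1.52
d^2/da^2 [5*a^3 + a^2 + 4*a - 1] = 30*a + 2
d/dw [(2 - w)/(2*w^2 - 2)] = (-w^2 + 2*w*(w - 2) + 1)/(2*(w^2 - 1)^2)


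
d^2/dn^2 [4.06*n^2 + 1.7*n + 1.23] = 8.12000000000000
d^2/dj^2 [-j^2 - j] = -2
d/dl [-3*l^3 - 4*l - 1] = -9*l^2 - 4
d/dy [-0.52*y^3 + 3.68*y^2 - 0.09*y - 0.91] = -1.56*y^2 + 7.36*y - 0.09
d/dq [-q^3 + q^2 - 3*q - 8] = -3*q^2 + 2*q - 3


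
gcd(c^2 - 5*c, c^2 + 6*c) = c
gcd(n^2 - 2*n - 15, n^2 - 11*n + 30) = n - 5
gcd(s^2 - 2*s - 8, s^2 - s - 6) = s + 2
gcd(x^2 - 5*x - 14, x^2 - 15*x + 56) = x - 7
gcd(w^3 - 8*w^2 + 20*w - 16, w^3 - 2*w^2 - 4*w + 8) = w^2 - 4*w + 4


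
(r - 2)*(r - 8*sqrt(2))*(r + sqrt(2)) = r^3 - 7*sqrt(2)*r^2 - 2*r^2 - 16*r + 14*sqrt(2)*r + 32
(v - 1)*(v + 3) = v^2 + 2*v - 3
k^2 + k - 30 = (k - 5)*(k + 6)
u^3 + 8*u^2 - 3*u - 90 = (u - 3)*(u + 5)*(u + 6)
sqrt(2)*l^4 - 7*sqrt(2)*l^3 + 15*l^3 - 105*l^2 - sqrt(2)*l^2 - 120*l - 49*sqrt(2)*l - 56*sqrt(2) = (l - 8)*(l + 1)*(l + 7*sqrt(2))*(sqrt(2)*l + 1)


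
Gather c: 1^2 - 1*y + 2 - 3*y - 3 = -4*y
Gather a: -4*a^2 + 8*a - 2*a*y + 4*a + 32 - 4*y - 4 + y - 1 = -4*a^2 + a*(12 - 2*y) - 3*y + 27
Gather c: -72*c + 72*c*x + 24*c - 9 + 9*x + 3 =c*(72*x - 48) + 9*x - 6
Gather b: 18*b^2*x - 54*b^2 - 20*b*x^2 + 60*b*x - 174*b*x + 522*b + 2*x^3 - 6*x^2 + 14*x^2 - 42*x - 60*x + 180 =b^2*(18*x - 54) + b*(-20*x^2 - 114*x + 522) + 2*x^3 + 8*x^2 - 102*x + 180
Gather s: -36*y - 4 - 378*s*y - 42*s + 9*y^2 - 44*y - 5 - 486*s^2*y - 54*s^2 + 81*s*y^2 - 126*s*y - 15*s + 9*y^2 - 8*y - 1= s^2*(-486*y - 54) + s*(81*y^2 - 504*y - 57) + 18*y^2 - 88*y - 10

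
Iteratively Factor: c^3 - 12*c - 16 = (c - 4)*(c^2 + 4*c + 4) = (c - 4)*(c + 2)*(c + 2)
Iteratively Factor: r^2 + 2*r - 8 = (r - 2)*(r + 4)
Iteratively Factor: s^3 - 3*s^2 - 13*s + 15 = (s - 5)*(s^2 + 2*s - 3) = (s - 5)*(s - 1)*(s + 3)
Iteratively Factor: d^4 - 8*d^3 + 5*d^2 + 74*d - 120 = (d - 5)*(d^3 - 3*d^2 - 10*d + 24) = (d - 5)*(d - 4)*(d^2 + d - 6) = (d - 5)*(d - 4)*(d + 3)*(d - 2)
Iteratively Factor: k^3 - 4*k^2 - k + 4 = (k - 1)*(k^2 - 3*k - 4) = (k - 1)*(k + 1)*(k - 4)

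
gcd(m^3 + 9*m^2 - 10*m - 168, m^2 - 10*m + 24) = m - 4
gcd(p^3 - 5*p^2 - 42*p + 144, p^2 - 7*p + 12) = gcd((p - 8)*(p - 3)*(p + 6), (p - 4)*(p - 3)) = p - 3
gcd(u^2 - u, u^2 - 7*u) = u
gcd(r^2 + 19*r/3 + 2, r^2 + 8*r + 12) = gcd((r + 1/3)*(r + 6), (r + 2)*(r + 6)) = r + 6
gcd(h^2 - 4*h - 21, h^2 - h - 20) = 1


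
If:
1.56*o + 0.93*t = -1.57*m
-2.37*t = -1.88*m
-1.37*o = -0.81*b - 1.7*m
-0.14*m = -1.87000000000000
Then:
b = -61.45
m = 13.36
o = -19.76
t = 10.60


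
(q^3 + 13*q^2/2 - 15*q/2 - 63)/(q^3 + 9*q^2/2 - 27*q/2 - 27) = (2*q + 7)/(2*q + 3)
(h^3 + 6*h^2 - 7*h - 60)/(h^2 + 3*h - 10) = (h^2 + h - 12)/(h - 2)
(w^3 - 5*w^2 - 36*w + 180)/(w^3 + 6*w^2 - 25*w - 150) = (w - 6)/(w + 5)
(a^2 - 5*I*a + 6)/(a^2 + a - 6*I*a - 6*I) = (a + I)/(a + 1)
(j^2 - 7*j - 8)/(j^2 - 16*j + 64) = (j + 1)/(j - 8)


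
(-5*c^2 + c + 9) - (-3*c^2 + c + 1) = 8 - 2*c^2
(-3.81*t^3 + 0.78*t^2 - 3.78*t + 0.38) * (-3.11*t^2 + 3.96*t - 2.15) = 11.8491*t^5 - 17.5134*t^4 + 23.0361*t^3 - 17.8276*t^2 + 9.6318*t - 0.817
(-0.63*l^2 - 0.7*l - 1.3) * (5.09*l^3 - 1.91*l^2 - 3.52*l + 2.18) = -3.2067*l^5 - 2.3597*l^4 - 3.0624*l^3 + 3.5736*l^2 + 3.05*l - 2.834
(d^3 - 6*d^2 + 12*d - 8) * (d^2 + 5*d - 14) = d^5 - d^4 - 32*d^3 + 136*d^2 - 208*d + 112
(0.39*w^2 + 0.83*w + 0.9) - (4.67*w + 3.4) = 0.39*w^2 - 3.84*w - 2.5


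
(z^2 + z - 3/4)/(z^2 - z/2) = (z + 3/2)/z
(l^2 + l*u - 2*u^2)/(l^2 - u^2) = (l + 2*u)/(l + u)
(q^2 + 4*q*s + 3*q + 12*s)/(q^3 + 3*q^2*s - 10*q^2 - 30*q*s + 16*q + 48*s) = (q^2 + 4*q*s + 3*q + 12*s)/(q^3 + 3*q^2*s - 10*q^2 - 30*q*s + 16*q + 48*s)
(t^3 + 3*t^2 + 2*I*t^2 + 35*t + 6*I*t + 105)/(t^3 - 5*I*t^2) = (t^2 + t*(3 + 7*I) + 21*I)/t^2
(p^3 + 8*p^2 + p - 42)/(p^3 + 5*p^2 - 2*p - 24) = (p + 7)/(p + 4)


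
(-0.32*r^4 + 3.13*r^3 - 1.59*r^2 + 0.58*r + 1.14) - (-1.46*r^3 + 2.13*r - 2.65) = -0.32*r^4 + 4.59*r^3 - 1.59*r^2 - 1.55*r + 3.79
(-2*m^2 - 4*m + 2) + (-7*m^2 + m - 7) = -9*m^2 - 3*m - 5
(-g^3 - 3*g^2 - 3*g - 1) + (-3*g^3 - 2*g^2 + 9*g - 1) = -4*g^3 - 5*g^2 + 6*g - 2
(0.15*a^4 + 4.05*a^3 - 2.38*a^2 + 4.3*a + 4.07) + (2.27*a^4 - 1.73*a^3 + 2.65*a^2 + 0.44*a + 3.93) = 2.42*a^4 + 2.32*a^3 + 0.27*a^2 + 4.74*a + 8.0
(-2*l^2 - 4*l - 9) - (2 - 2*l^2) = -4*l - 11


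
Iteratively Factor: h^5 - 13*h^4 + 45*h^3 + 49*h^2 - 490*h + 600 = (h - 5)*(h^4 - 8*h^3 + 5*h^2 + 74*h - 120) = (h - 5)^2*(h^3 - 3*h^2 - 10*h + 24) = (h - 5)^2*(h - 2)*(h^2 - h - 12) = (h - 5)^2*(h - 2)*(h + 3)*(h - 4)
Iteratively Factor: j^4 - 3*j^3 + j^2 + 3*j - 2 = (j - 2)*(j^3 - j^2 - j + 1) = (j - 2)*(j + 1)*(j^2 - 2*j + 1) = (j - 2)*(j - 1)*(j + 1)*(j - 1)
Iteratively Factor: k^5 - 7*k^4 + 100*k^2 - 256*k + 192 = (k + 4)*(k^4 - 11*k^3 + 44*k^2 - 76*k + 48) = (k - 4)*(k + 4)*(k^3 - 7*k^2 + 16*k - 12) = (k - 4)*(k - 3)*(k + 4)*(k^2 - 4*k + 4) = (k - 4)*(k - 3)*(k - 2)*(k + 4)*(k - 2)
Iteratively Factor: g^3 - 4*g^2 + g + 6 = (g - 3)*(g^2 - g - 2) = (g - 3)*(g + 1)*(g - 2)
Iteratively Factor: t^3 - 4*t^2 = (t - 4)*(t^2) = t*(t - 4)*(t)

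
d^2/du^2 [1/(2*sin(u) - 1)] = 2*(-sin(u) + cos(2*u) + 3)/(2*sin(u) - 1)^3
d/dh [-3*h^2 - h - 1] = -6*h - 1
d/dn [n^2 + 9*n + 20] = 2*n + 9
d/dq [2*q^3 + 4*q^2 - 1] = 2*q*(3*q + 4)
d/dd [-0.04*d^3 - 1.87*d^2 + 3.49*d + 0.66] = -0.12*d^2 - 3.74*d + 3.49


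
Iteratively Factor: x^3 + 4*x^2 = (x + 4)*(x^2) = x*(x + 4)*(x)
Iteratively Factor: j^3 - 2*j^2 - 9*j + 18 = (j - 3)*(j^2 + j - 6) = (j - 3)*(j - 2)*(j + 3)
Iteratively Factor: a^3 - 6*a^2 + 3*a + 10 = (a + 1)*(a^2 - 7*a + 10) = (a - 2)*(a + 1)*(a - 5)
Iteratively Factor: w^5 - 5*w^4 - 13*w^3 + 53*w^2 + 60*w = (w + 1)*(w^4 - 6*w^3 - 7*w^2 + 60*w) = (w - 5)*(w + 1)*(w^3 - w^2 - 12*w) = (w - 5)*(w + 1)*(w + 3)*(w^2 - 4*w) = (w - 5)*(w - 4)*(w + 1)*(w + 3)*(w)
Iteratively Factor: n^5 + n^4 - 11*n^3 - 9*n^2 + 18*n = (n + 2)*(n^4 - n^3 - 9*n^2 + 9*n) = n*(n + 2)*(n^3 - n^2 - 9*n + 9) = n*(n + 2)*(n + 3)*(n^2 - 4*n + 3) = n*(n - 3)*(n + 2)*(n + 3)*(n - 1)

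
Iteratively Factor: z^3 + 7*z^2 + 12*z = (z + 4)*(z^2 + 3*z) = z*(z + 4)*(z + 3)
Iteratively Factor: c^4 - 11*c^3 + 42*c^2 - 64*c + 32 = (c - 4)*(c^3 - 7*c^2 + 14*c - 8) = (c - 4)^2*(c^2 - 3*c + 2) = (c - 4)^2*(c - 1)*(c - 2)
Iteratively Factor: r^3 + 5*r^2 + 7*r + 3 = (r + 1)*(r^2 + 4*r + 3) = (r + 1)*(r + 3)*(r + 1)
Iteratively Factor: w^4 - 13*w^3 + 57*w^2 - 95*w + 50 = (w - 5)*(w^3 - 8*w^2 + 17*w - 10) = (w - 5)^2*(w^2 - 3*w + 2) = (w - 5)^2*(w - 1)*(w - 2)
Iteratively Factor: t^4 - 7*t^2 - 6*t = (t - 3)*(t^3 + 3*t^2 + 2*t) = t*(t - 3)*(t^2 + 3*t + 2) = t*(t - 3)*(t + 1)*(t + 2)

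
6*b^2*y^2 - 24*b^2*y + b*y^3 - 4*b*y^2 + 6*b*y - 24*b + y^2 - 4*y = (6*b + y)*(y - 4)*(b*y + 1)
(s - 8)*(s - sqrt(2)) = s^2 - 8*s - sqrt(2)*s + 8*sqrt(2)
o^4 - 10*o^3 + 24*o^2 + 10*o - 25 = (o - 5)^2*(o - 1)*(o + 1)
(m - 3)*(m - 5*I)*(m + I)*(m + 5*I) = m^4 - 3*m^3 + I*m^3 + 25*m^2 - 3*I*m^2 - 75*m + 25*I*m - 75*I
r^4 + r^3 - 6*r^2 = r^2*(r - 2)*(r + 3)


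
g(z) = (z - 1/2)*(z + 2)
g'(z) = 2*z + 3/2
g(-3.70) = 7.14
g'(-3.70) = -5.90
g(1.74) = 4.64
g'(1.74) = 4.98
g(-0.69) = -1.56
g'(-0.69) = 0.12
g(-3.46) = 5.78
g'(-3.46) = -5.42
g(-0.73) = -1.56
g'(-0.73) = 0.04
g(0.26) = -0.54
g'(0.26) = 2.02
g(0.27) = -0.52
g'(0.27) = 2.04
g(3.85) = 19.60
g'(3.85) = 9.20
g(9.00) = 93.50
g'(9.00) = 19.50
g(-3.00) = 3.50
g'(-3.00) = -4.50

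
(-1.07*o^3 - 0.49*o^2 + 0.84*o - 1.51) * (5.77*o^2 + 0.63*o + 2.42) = -6.1739*o^5 - 3.5014*o^4 + 1.9487*o^3 - 9.3693*o^2 + 1.0815*o - 3.6542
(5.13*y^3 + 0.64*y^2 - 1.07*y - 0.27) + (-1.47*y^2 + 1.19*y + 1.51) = 5.13*y^3 - 0.83*y^2 + 0.12*y + 1.24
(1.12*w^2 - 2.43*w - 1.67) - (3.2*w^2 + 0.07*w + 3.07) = -2.08*w^2 - 2.5*w - 4.74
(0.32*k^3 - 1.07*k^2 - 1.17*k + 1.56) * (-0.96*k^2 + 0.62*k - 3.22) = -0.3072*k^5 + 1.2256*k^4 - 0.5706*k^3 + 1.2224*k^2 + 4.7346*k - 5.0232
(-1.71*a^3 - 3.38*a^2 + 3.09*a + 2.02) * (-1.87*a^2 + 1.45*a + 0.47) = 3.1977*a^5 + 3.8411*a^4 - 11.483*a^3 - 0.8855*a^2 + 4.3813*a + 0.9494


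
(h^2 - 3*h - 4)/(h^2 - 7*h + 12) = (h + 1)/(h - 3)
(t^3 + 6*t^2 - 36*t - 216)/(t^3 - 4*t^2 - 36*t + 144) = (t + 6)/(t - 4)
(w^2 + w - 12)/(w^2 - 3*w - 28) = (w - 3)/(w - 7)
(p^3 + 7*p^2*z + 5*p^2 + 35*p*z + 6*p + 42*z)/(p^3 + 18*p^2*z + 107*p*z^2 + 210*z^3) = (p^2 + 5*p + 6)/(p^2 + 11*p*z + 30*z^2)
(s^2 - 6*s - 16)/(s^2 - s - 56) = (s + 2)/(s + 7)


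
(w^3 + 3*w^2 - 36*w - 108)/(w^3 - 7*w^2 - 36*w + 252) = (w + 3)/(w - 7)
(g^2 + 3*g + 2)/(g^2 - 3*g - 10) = (g + 1)/(g - 5)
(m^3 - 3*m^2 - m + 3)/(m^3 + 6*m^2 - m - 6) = (m - 3)/(m + 6)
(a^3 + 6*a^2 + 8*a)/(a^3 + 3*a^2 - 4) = a*(a + 4)/(a^2 + a - 2)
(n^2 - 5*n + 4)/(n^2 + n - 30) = (n^2 - 5*n + 4)/(n^2 + n - 30)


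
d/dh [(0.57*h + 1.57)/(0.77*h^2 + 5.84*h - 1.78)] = (0.4389*h^2 + 3.3288*h - (0.57*h + 1.57)*(1.54*h + 5.84) - 1.0146)/(0.77*h^2 + 5.84*h - 1.78)^2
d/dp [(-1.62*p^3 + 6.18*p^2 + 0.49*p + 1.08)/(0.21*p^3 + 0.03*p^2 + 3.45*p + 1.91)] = (2.22044604925031e-16*p^5 - 1.3464*p^4 - 11.3838*p^3 + 11.3433*p^2 + 23.5428*p - 2.7901)/(0.0441*p^6 + 0.0126*p^5 + 1.4499*p^4 + 1.0092*p^3 + 12.0171*p^2 + 13.179*p + 3.6481)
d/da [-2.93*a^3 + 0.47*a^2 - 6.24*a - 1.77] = -8.79*a^2 + 0.94*a - 6.24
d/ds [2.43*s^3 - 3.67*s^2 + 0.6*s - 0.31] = 7.29*s^2 - 7.34*s + 0.6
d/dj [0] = 0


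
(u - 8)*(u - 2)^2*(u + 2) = u^4 - 10*u^3 + 12*u^2 + 40*u - 64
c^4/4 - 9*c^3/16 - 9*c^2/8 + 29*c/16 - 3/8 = (c/4 + 1/2)*(c - 3)*(c - 1)*(c - 1/4)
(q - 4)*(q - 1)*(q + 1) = q^3 - 4*q^2 - q + 4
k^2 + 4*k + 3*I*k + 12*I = (k + 4)*(k + 3*I)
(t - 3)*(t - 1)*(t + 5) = t^3 + t^2 - 17*t + 15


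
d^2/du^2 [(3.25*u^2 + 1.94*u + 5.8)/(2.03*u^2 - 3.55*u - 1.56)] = (62.831342*u^3 + 205.15992*u^2 - 213.924648*u + 177.25484)/(8.365427*u^6 - 43.887585*u^5 + 57.463413*u^4 + 22.713965*u^3 - 44.159076*u^2 - 25.91784*u - 3.796416)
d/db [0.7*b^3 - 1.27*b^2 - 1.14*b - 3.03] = 2.1*b^2 - 2.54*b - 1.14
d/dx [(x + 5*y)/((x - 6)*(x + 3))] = (-x^2 - 10*x*y + 15*y - 18)/(x^4 - 6*x^3 - 27*x^2 + 108*x + 324)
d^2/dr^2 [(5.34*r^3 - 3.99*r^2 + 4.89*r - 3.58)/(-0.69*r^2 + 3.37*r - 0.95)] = (3.5527136788005e-15*r^5 - 4.26325641456066e-14*r^4 - 100.391316*r^3 + 97.1100180000001*r^2 - 59.631174*r + 52.513304)/(0.328509*r^6 - 4.813371*r^5 + 24.865668*r^4 - 51.526963*r^3 + 34.23534*r^2 - 9.124275*r + 0.857375)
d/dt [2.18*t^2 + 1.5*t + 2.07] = 4.36*t + 1.5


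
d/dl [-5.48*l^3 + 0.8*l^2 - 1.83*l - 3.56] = -16.44*l^2 + 1.6*l - 1.83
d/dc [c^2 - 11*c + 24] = 2*c - 11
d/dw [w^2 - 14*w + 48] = 2*w - 14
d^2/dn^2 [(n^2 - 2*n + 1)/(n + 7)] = 128/(n^3 + 21*n^2 + 147*n + 343)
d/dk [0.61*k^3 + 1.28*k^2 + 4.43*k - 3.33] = 1.83*k^2 + 2.56*k + 4.43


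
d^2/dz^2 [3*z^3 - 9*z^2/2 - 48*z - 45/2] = 18*z - 9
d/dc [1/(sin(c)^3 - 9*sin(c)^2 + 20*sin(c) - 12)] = (-3*sin(c)^2 + 18*sin(c) - 20)*cos(c)/(sin(c)^3 - 9*sin(c)^2 + 20*sin(c) - 12)^2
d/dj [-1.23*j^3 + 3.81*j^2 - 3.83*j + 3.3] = -3.69*j^2 + 7.62*j - 3.83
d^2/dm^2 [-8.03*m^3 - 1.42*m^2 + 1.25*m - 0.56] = -48.18*m - 2.84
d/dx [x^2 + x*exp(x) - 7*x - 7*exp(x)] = x*exp(x) + 2*x - 6*exp(x) - 7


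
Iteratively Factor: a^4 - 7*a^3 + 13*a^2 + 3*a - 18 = (a - 2)*(a^3 - 5*a^2 + 3*a + 9) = (a - 3)*(a - 2)*(a^2 - 2*a - 3) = (a - 3)^2*(a - 2)*(a + 1)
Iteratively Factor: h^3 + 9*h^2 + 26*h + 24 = (h + 3)*(h^2 + 6*h + 8) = (h + 3)*(h + 4)*(h + 2)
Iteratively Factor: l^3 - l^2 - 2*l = (l + 1)*(l^2 - 2*l) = l*(l + 1)*(l - 2)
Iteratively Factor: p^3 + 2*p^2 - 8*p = (p + 4)*(p^2 - 2*p) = p*(p + 4)*(p - 2)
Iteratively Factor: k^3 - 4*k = (k + 2)*(k^2 - 2*k) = (k - 2)*(k + 2)*(k)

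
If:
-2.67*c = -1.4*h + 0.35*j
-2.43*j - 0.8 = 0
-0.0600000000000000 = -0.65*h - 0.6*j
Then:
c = 0.25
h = 0.40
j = -0.33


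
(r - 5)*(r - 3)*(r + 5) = r^3 - 3*r^2 - 25*r + 75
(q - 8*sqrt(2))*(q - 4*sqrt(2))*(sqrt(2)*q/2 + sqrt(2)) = sqrt(2)*q^3/2 - 12*q^2 + sqrt(2)*q^2 - 24*q + 32*sqrt(2)*q + 64*sqrt(2)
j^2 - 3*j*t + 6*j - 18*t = (j + 6)*(j - 3*t)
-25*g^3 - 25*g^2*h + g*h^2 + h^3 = (-5*g + h)*(g + h)*(5*g + h)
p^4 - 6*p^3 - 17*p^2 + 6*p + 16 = (p - 8)*(p - 1)*(p + 1)*(p + 2)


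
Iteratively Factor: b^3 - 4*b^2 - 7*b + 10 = (b + 2)*(b^2 - 6*b + 5) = (b - 1)*(b + 2)*(b - 5)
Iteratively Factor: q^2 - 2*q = (q)*(q - 2)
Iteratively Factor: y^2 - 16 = (y - 4)*(y + 4)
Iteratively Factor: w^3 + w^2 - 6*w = (w - 2)*(w^2 + 3*w) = (w - 2)*(w + 3)*(w)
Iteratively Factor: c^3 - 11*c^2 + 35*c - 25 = (c - 1)*(c^2 - 10*c + 25) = (c - 5)*(c - 1)*(c - 5)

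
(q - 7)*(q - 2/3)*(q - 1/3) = q^3 - 8*q^2 + 65*q/9 - 14/9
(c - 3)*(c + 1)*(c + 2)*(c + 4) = c^4 + 4*c^3 - 7*c^2 - 34*c - 24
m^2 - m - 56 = (m - 8)*(m + 7)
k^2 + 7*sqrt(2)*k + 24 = (k + 3*sqrt(2))*(k + 4*sqrt(2))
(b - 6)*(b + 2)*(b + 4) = b^3 - 28*b - 48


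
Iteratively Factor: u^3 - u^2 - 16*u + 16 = (u - 4)*(u^2 + 3*u - 4) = (u - 4)*(u - 1)*(u + 4)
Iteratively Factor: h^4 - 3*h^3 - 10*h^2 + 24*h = (h)*(h^3 - 3*h^2 - 10*h + 24) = h*(h + 3)*(h^2 - 6*h + 8) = h*(h - 2)*(h + 3)*(h - 4)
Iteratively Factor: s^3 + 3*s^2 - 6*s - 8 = (s - 2)*(s^2 + 5*s + 4) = (s - 2)*(s + 1)*(s + 4)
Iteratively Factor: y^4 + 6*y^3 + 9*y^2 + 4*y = (y)*(y^3 + 6*y^2 + 9*y + 4) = y*(y + 1)*(y^2 + 5*y + 4) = y*(y + 1)*(y + 4)*(y + 1)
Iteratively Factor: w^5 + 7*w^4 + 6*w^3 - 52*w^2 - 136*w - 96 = (w + 4)*(w^4 + 3*w^3 - 6*w^2 - 28*w - 24) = (w + 2)*(w + 4)*(w^3 + w^2 - 8*w - 12) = (w + 2)^2*(w + 4)*(w^2 - w - 6) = (w + 2)^3*(w + 4)*(w - 3)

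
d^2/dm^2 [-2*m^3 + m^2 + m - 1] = 2 - 12*m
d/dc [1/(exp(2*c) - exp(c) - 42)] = (1 - 2*exp(c))*exp(c)/(-exp(2*c) + exp(c) + 42)^2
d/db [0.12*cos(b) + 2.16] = -0.12*sin(b)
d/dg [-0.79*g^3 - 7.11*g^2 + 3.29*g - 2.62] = -2.37*g^2 - 14.22*g + 3.29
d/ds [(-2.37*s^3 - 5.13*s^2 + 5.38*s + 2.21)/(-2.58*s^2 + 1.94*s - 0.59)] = (6.1146*s^4 - 9.1956*s^3 + 8.1231*s^2 + 17.457*s - 7.4616)/(6.6564*s^4 - 10.0104*s^3 + 6.808*s^2 - 2.2892*s + 0.3481)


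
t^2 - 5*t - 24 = (t - 8)*(t + 3)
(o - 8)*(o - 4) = o^2 - 12*o + 32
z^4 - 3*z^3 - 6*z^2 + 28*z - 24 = (z - 2)^3*(z + 3)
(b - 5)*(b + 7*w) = b^2 + 7*b*w - 5*b - 35*w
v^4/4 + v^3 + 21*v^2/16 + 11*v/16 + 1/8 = (v/4 + 1/4)*(v + 1/2)^2*(v + 2)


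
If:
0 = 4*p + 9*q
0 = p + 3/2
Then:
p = -3/2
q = 2/3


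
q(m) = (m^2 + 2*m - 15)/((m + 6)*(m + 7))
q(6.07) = 0.22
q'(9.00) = 0.04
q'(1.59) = 0.11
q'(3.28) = 0.08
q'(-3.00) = 0.25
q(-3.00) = -1.00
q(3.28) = 0.02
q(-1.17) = -0.57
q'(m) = (2*m + 2)/((m + 6)*(m + 7)) - (m^2 + 2*m - 15)/((m + 6)*(m + 7)^2) - (m^2 + 2*m - 15)/((m + 6)^2*(m + 7)) = (11*m^2 + 114*m + 279)/(m^4 + 26*m^3 + 253*m^2 + 1092*m + 1764)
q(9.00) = 0.35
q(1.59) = -0.14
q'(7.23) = 0.05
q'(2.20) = 0.10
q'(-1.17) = 0.20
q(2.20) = -0.08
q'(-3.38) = 0.22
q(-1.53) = -0.64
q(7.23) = 0.27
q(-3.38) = -1.09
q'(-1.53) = 0.22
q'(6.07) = 0.06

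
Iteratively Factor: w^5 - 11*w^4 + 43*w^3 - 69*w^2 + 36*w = (w - 1)*(w^4 - 10*w^3 + 33*w^2 - 36*w) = (w - 4)*(w - 1)*(w^3 - 6*w^2 + 9*w) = (w - 4)*(w - 3)*(w - 1)*(w^2 - 3*w) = (w - 4)*(w - 3)^2*(w - 1)*(w)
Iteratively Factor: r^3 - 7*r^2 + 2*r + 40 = (r - 4)*(r^2 - 3*r - 10) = (r - 5)*(r - 4)*(r + 2)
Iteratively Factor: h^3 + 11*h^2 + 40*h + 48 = (h + 4)*(h^2 + 7*h + 12) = (h + 3)*(h + 4)*(h + 4)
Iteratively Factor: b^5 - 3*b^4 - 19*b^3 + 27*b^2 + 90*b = (b + 3)*(b^4 - 6*b^3 - b^2 + 30*b) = (b + 2)*(b + 3)*(b^3 - 8*b^2 + 15*b) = b*(b + 2)*(b + 3)*(b^2 - 8*b + 15) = b*(b - 5)*(b + 2)*(b + 3)*(b - 3)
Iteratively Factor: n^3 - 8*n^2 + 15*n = (n - 5)*(n^2 - 3*n) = (n - 5)*(n - 3)*(n)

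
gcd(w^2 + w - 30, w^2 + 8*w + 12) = w + 6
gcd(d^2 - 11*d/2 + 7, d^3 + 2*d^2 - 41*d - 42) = 1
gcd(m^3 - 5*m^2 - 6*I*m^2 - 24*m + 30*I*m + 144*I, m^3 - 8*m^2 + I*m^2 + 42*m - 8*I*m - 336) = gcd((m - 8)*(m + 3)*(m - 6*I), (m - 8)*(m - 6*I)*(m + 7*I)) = m^2 + m*(-8 - 6*I) + 48*I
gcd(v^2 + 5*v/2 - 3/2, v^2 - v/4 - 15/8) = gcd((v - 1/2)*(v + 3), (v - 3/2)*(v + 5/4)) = 1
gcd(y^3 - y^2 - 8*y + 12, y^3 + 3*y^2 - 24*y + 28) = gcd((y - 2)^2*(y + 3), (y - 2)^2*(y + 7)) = y^2 - 4*y + 4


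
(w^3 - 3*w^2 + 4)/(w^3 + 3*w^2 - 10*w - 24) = (w^3 - 3*w^2 + 4)/(w^3 + 3*w^2 - 10*w - 24)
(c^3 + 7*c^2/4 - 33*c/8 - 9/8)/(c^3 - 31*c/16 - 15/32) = 4*(c + 3)/(4*c + 5)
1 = 1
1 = 1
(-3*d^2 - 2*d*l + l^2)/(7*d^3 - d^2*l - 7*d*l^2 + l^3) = (-3*d + l)/(7*d^2 - 8*d*l + l^2)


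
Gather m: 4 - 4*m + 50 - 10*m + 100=154 - 14*m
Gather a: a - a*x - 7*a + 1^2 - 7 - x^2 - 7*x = a*(-x - 6) - x^2 - 7*x - 6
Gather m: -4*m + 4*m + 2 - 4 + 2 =0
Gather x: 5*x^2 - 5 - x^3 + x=-x^3 + 5*x^2 + x - 5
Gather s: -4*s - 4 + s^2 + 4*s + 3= s^2 - 1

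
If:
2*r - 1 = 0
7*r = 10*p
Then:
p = 7/20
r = 1/2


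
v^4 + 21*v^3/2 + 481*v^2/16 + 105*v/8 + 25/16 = (v + 1/4)^2*(v + 5)^2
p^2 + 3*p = p*(p + 3)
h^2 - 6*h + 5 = (h - 5)*(h - 1)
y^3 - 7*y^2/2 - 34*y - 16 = (y - 8)*(y + 1/2)*(y + 4)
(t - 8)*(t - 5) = t^2 - 13*t + 40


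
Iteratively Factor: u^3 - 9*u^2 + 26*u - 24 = (u - 2)*(u^2 - 7*u + 12) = (u - 3)*(u - 2)*(u - 4)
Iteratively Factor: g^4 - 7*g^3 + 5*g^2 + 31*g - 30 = (g + 2)*(g^3 - 9*g^2 + 23*g - 15) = (g - 5)*(g + 2)*(g^2 - 4*g + 3) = (g - 5)*(g - 1)*(g + 2)*(g - 3)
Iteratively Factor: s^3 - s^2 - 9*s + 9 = (s + 3)*(s^2 - 4*s + 3) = (s - 1)*(s + 3)*(s - 3)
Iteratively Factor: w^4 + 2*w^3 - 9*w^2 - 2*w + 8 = (w + 1)*(w^3 + w^2 - 10*w + 8) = (w - 2)*(w + 1)*(w^2 + 3*w - 4) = (w - 2)*(w + 1)*(w + 4)*(w - 1)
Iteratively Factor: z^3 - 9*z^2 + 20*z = (z - 4)*(z^2 - 5*z) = z*(z - 4)*(z - 5)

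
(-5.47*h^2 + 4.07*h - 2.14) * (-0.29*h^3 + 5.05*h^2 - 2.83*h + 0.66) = 1.5863*h^5 - 28.8038*h^4 + 36.6542*h^3 - 25.9353*h^2 + 8.7424*h - 1.4124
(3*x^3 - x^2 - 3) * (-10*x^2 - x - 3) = -30*x^5 + 7*x^4 - 8*x^3 + 33*x^2 + 3*x + 9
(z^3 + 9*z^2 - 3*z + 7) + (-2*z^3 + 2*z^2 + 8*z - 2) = -z^3 + 11*z^2 + 5*z + 5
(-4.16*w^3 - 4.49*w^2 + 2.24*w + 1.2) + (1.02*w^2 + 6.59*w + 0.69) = -4.16*w^3 - 3.47*w^2 + 8.83*w + 1.89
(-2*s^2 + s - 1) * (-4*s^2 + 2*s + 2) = 8*s^4 - 8*s^3 + 2*s^2 - 2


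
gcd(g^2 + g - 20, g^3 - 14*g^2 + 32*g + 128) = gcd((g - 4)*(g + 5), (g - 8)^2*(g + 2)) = 1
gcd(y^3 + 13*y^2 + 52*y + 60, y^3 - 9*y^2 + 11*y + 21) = 1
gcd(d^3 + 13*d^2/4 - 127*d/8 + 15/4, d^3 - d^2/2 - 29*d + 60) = d^2 + 7*d/2 - 15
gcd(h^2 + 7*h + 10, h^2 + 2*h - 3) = 1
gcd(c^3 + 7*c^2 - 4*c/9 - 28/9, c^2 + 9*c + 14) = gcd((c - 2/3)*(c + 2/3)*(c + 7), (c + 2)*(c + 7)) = c + 7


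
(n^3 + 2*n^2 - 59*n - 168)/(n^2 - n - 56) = n + 3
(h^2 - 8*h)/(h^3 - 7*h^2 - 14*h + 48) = h/(h^2 + h - 6)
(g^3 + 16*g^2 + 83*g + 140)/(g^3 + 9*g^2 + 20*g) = (g + 7)/g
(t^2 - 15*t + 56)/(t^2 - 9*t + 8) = (t - 7)/(t - 1)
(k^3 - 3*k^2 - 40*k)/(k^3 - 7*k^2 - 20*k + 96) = k*(k + 5)/(k^2 + k - 12)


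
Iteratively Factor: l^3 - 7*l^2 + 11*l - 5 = (l - 1)*(l^2 - 6*l + 5) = (l - 1)^2*(l - 5)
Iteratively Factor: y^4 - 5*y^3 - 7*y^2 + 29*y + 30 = (y + 1)*(y^3 - 6*y^2 - y + 30) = (y - 5)*(y + 1)*(y^2 - y - 6) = (y - 5)*(y - 3)*(y + 1)*(y + 2)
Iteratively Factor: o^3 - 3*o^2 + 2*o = (o)*(o^2 - 3*o + 2) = o*(o - 1)*(o - 2)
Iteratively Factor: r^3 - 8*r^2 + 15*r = (r)*(r^2 - 8*r + 15) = r*(r - 5)*(r - 3)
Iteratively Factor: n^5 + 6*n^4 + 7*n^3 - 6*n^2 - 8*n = (n + 2)*(n^4 + 4*n^3 - n^2 - 4*n) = n*(n + 2)*(n^3 + 4*n^2 - n - 4) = n*(n + 1)*(n + 2)*(n^2 + 3*n - 4) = n*(n - 1)*(n + 1)*(n + 2)*(n + 4)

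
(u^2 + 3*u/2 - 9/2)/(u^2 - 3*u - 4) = (-2*u^2 - 3*u + 9)/(2*(-u^2 + 3*u + 4))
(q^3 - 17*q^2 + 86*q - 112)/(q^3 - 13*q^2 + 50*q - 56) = (q - 8)/(q - 4)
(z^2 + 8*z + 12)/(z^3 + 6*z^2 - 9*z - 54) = (z + 2)/(z^2 - 9)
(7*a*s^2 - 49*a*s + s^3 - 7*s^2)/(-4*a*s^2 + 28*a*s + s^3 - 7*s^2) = (7*a + s)/(-4*a + s)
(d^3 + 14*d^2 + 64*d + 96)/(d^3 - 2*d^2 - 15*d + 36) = (d^2 + 10*d + 24)/(d^2 - 6*d + 9)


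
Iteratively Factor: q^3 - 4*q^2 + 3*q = (q)*(q^2 - 4*q + 3) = q*(q - 1)*(q - 3)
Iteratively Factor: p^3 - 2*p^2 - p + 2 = (p - 2)*(p^2 - 1) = (p - 2)*(p - 1)*(p + 1)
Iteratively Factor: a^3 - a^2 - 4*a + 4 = (a - 2)*(a^2 + a - 2) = (a - 2)*(a + 2)*(a - 1)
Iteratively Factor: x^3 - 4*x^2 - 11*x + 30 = (x - 2)*(x^2 - 2*x - 15) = (x - 5)*(x - 2)*(x + 3)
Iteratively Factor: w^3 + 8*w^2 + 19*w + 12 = (w + 1)*(w^2 + 7*w + 12) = (w + 1)*(w + 3)*(w + 4)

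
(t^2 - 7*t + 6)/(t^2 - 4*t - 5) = (-t^2 + 7*t - 6)/(-t^2 + 4*t + 5)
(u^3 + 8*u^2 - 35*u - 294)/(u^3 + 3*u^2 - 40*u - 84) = (u + 7)/(u + 2)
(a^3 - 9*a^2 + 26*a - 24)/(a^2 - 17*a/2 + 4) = 2*(a^3 - 9*a^2 + 26*a - 24)/(2*a^2 - 17*a + 8)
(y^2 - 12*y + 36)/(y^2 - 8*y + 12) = (y - 6)/(y - 2)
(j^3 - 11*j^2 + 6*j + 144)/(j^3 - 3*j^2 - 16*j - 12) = (j^2 - 5*j - 24)/(j^2 + 3*j + 2)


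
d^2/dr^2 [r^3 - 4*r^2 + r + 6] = 6*r - 8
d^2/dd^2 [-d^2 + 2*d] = -2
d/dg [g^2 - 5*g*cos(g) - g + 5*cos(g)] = 5*g*sin(g) + 2*g - 5*sqrt(2)*sin(g + pi/4) - 1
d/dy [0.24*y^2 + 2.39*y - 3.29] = 0.48*y + 2.39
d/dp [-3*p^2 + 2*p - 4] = 2 - 6*p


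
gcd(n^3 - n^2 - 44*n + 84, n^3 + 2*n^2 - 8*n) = n - 2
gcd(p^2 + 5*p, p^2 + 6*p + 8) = 1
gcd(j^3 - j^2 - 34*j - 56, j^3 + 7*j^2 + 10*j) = j + 2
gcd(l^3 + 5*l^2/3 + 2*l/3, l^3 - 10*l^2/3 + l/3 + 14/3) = l + 1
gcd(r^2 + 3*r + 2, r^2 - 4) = r + 2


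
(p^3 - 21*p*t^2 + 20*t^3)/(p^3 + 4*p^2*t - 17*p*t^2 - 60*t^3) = (p - t)/(p + 3*t)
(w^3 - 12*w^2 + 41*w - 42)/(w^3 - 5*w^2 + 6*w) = (w - 7)/w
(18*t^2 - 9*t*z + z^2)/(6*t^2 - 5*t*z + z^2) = (-6*t + z)/(-2*t + z)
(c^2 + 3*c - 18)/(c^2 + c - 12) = (c + 6)/(c + 4)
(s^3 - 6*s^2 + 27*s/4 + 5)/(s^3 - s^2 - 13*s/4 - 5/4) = (s - 4)/(s + 1)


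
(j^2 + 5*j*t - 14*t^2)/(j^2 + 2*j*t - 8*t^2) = (j + 7*t)/(j + 4*t)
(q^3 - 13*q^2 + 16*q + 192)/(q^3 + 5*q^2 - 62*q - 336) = (q^2 - 5*q - 24)/(q^2 + 13*q + 42)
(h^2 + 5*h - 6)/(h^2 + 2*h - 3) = (h + 6)/(h + 3)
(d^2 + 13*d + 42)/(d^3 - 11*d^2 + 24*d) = (d^2 + 13*d + 42)/(d*(d^2 - 11*d + 24))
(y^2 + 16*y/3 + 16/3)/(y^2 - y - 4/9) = 3*(3*y^2 + 16*y + 16)/(9*y^2 - 9*y - 4)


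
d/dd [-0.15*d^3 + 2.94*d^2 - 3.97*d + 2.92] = -0.45*d^2 + 5.88*d - 3.97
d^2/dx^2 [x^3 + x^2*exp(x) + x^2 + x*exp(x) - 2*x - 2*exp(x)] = x^2*exp(x) + 5*x*exp(x) + 6*x + 2*exp(x) + 2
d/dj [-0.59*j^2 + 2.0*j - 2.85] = 2.0 - 1.18*j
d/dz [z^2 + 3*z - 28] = 2*z + 3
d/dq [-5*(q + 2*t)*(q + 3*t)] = -10*q - 25*t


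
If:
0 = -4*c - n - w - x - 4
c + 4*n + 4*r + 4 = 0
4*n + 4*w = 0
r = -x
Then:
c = -x/4 - 1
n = 17*x/16 - 3/4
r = -x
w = 3/4 - 17*x/16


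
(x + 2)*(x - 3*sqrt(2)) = x^2 - 3*sqrt(2)*x + 2*x - 6*sqrt(2)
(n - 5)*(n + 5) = n^2 - 25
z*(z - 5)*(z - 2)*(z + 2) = z^4 - 5*z^3 - 4*z^2 + 20*z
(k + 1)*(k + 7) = k^2 + 8*k + 7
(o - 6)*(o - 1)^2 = o^3 - 8*o^2 + 13*o - 6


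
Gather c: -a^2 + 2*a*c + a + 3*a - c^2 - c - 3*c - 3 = -a^2 + 4*a - c^2 + c*(2*a - 4) - 3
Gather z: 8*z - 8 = 8*z - 8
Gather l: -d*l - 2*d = -d*l - 2*d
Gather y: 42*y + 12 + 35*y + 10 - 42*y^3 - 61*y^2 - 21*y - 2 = -42*y^3 - 61*y^2 + 56*y + 20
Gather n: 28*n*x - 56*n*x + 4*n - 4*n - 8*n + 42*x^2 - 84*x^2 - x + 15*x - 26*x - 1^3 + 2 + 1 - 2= n*(-28*x - 8) - 42*x^2 - 12*x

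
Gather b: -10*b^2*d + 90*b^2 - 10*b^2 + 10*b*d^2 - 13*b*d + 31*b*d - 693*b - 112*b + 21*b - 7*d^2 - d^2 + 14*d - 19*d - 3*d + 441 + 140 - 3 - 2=b^2*(80 - 10*d) + b*(10*d^2 + 18*d - 784) - 8*d^2 - 8*d + 576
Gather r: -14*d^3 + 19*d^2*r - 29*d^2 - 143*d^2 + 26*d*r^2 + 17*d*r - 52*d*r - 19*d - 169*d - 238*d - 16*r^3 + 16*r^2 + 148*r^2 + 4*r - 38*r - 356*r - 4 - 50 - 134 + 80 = -14*d^3 - 172*d^2 - 426*d - 16*r^3 + r^2*(26*d + 164) + r*(19*d^2 - 35*d - 390) - 108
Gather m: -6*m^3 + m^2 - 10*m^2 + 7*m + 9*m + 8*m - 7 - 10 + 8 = -6*m^3 - 9*m^2 + 24*m - 9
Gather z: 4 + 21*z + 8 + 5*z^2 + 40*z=5*z^2 + 61*z + 12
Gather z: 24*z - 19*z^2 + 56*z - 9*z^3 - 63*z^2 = -9*z^3 - 82*z^2 + 80*z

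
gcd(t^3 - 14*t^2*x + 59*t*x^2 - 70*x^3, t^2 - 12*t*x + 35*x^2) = t^2 - 12*t*x + 35*x^2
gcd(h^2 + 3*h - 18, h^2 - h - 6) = h - 3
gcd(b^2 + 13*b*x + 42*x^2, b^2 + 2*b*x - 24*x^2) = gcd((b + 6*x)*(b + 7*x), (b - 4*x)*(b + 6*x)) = b + 6*x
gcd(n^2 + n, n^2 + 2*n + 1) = n + 1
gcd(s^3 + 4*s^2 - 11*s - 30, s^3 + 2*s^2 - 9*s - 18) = s^2 - s - 6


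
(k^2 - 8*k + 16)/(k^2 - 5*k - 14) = (-k^2 + 8*k - 16)/(-k^2 + 5*k + 14)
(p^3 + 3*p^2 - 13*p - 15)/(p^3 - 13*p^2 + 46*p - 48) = (p^2 + 6*p + 5)/(p^2 - 10*p + 16)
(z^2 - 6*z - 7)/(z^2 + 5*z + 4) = (z - 7)/(z + 4)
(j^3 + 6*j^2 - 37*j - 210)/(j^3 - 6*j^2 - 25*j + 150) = (j + 7)/(j - 5)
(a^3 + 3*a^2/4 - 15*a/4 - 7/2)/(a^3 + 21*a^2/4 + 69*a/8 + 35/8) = 2*(a - 2)/(2*a + 5)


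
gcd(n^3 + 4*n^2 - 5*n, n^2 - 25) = n + 5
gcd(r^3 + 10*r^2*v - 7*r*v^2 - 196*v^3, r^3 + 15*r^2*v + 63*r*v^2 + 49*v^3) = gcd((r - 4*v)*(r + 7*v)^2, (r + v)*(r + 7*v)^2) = r^2 + 14*r*v + 49*v^2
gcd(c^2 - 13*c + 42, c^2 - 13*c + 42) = c^2 - 13*c + 42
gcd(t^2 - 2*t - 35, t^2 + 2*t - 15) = t + 5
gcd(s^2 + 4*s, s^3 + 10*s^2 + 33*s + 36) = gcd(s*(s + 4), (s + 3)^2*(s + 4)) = s + 4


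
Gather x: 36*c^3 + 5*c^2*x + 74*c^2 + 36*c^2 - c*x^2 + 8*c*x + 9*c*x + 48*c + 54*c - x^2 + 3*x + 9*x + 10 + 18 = 36*c^3 + 110*c^2 + 102*c + x^2*(-c - 1) + x*(5*c^2 + 17*c + 12) + 28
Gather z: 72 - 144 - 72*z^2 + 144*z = -72*z^2 + 144*z - 72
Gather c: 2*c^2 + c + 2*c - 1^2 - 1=2*c^2 + 3*c - 2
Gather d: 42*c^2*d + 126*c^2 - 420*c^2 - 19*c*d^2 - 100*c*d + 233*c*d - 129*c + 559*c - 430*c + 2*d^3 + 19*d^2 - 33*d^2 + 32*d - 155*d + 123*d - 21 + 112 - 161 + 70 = -294*c^2 + 2*d^3 + d^2*(-19*c - 14) + d*(42*c^2 + 133*c)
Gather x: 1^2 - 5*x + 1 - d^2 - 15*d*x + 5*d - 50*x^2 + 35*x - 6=-d^2 + 5*d - 50*x^2 + x*(30 - 15*d) - 4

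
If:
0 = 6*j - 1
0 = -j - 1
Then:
No Solution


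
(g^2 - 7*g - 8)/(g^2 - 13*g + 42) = (g^2 - 7*g - 8)/(g^2 - 13*g + 42)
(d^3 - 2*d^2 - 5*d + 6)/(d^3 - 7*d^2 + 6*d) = (d^2 - d - 6)/(d*(d - 6))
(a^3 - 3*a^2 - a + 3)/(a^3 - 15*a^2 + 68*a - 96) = (a^2 - 1)/(a^2 - 12*a + 32)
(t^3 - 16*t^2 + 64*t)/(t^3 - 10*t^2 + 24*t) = (t^2 - 16*t + 64)/(t^2 - 10*t + 24)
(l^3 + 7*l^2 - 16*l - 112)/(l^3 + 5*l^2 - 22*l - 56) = (l + 4)/(l + 2)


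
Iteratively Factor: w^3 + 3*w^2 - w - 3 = (w + 1)*(w^2 + 2*w - 3) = (w + 1)*(w + 3)*(w - 1)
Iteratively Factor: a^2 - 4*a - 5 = (a - 5)*(a + 1)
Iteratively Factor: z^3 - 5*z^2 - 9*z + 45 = (z + 3)*(z^2 - 8*z + 15) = (z - 3)*(z + 3)*(z - 5)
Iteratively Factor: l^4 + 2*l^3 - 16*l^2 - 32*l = (l + 2)*(l^3 - 16*l) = (l + 2)*(l + 4)*(l^2 - 4*l) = l*(l + 2)*(l + 4)*(l - 4)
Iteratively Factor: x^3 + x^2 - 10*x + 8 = (x - 2)*(x^2 + 3*x - 4) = (x - 2)*(x - 1)*(x + 4)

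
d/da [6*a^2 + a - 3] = 12*a + 1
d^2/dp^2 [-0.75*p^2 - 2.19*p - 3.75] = -1.50000000000000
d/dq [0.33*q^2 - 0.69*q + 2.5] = 0.66*q - 0.69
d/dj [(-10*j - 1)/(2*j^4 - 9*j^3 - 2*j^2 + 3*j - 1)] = (60*j^4 - 172*j^3 - 47*j^2 - 4*j + 13)/(4*j^8 - 36*j^7 + 73*j^6 + 48*j^5 - 54*j^4 + 6*j^3 + 13*j^2 - 6*j + 1)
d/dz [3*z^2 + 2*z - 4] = 6*z + 2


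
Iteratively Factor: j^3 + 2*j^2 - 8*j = (j + 4)*(j^2 - 2*j) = (j - 2)*(j + 4)*(j)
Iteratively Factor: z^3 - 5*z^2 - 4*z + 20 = (z - 5)*(z^2 - 4) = (z - 5)*(z - 2)*(z + 2)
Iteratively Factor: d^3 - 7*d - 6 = (d + 2)*(d^2 - 2*d - 3) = (d + 1)*(d + 2)*(d - 3)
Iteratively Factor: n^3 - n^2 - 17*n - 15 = (n - 5)*(n^2 + 4*n + 3) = (n - 5)*(n + 3)*(n + 1)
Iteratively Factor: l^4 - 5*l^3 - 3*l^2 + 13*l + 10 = (l - 2)*(l^3 - 3*l^2 - 9*l - 5) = (l - 2)*(l + 1)*(l^2 - 4*l - 5) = (l - 5)*(l - 2)*(l + 1)*(l + 1)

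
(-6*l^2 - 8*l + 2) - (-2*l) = -6*l^2 - 6*l + 2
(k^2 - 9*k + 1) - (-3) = k^2 - 9*k + 4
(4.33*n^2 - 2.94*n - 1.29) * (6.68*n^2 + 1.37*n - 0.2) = 28.9244*n^4 - 13.7071*n^3 - 13.511*n^2 - 1.1793*n + 0.258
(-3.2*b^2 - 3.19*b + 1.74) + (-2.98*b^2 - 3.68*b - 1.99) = -6.18*b^2 - 6.87*b - 0.25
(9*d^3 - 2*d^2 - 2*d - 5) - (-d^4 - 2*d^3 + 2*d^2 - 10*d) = d^4 + 11*d^3 - 4*d^2 + 8*d - 5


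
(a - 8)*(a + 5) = a^2 - 3*a - 40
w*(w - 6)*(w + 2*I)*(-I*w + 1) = -I*w^4 + 3*w^3 + 6*I*w^3 - 18*w^2 + 2*I*w^2 - 12*I*w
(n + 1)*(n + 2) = n^2 + 3*n + 2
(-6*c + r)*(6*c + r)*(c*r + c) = -36*c^3*r - 36*c^3 + c*r^3 + c*r^2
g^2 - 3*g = g*(g - 3)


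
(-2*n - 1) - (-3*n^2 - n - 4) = 3*n^2 - n + 3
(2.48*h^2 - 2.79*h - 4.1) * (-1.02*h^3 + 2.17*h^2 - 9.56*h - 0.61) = -2.5296*h^5 + 8.2274*h^4 - 25.5811*h^3 + 16.2626*h^2 + 40.8979*h + 2.501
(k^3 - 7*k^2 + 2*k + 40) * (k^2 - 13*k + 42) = k^5 - 20*k^4 + 135*k^3 - 280*k^2 - 436*k + 1680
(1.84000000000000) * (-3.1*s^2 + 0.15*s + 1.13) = -5.704*s^2 + 0.276*s + 2.0792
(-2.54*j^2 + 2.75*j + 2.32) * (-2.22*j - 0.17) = 5.6388*j^3 - 5.6732*j^2 - 5.6179*j - 0.3944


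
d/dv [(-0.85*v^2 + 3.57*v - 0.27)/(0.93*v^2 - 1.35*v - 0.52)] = (-2.1726*v^2 + 1.3862*v - 2.2209)/(0.8649*v^4 - 2.511*v^3 + 0.8553*v^2 + 1.404*v + 0.2704)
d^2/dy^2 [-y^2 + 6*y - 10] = -2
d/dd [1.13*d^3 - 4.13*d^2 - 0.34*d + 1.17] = 3.39*d^2 - 8.26*d - 0.34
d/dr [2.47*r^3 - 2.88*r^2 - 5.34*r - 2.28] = 7.41*r^2 - 5.76*r - 5.34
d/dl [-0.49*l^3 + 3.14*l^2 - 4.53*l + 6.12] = -1.47*l^2 + 6.28*l - 4.53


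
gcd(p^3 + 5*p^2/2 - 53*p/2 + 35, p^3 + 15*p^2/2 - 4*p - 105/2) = p^2 + 9*p/2 - 35/2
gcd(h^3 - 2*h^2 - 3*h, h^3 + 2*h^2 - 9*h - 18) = h - 3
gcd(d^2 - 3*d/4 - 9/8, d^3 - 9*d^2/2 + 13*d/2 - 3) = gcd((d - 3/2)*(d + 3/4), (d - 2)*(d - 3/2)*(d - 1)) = d - 3/2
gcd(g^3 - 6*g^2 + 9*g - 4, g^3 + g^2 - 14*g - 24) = g - 4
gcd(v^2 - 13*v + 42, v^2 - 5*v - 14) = v - 7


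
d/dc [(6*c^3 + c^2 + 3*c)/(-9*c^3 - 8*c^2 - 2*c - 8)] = (-39*c^4 + 30*c^3 - 122*c^2 - 16*c - 24)/(81*c^6 + 144*c^5 + 100*c^4 + 176*c^3 + 132*c^2 + 32*c + 64)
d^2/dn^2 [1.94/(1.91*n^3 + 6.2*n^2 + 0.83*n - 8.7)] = (-(22.2324*n + 24.056)*(1.91*n^3 + 6.2*n^2 + 0.83*n - 8.7) + 1.94*(5.73*n^2 + 12.4*n + 0.83)*(11.46*n^2 + 24.8*n + 1.66))/(1.91*n^3 + 6.2*n^2 + 0.83*n - 8.7)^3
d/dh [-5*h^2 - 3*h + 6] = -10*h - 3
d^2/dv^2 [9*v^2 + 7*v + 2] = 18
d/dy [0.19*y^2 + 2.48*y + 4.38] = 0.38*y + 2.48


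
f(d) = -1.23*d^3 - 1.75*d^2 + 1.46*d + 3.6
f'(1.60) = -13.59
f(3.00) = -40.98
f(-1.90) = 2.95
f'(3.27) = -49.44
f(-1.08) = 1.53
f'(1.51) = -12.24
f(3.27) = -53.35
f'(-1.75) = -3.72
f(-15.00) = 3739.20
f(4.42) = -130.35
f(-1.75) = 2.28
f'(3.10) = -44.85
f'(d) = -3.69*d^2 - 3.5*d + 1.46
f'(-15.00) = -776.29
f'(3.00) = -42.25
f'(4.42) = -86.10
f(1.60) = -3.58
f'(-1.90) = -5.21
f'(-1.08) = 0.94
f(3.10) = -45.33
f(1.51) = -2.42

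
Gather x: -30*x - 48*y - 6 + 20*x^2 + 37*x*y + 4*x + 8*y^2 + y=20*x^2 + x*(37*y - 26) + 8*y^2 - 47*y - 6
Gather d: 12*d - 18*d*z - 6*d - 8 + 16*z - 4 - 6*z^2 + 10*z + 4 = d*(6 - 18*z) - 6*z^2 + 26*z - 8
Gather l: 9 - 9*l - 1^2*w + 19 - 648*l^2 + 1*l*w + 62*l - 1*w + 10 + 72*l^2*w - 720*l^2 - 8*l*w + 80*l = l^2*(72*w - 1368) + l*(133 - 7*w) - 2*w + 38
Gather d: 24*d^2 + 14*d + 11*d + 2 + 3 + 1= 24*d^2 + 25*d + 6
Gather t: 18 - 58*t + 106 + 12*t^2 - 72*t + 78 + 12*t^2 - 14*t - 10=24*t^2 - 144*t + 192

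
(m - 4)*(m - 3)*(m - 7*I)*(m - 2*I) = m^4 - 7*m^3 - 9*I*m^3 - 2*m^2 + 63*I*m^2 + 98*m - 108*I*m - 168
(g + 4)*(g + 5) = g^2 + 9*g + 20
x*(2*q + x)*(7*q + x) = 14*q^2*x + 9*q*x^2 + x^3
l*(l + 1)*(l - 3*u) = l^3 - 3*l^2*u + l^2 - 3*l*u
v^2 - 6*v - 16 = (v - 8)*(v + 2)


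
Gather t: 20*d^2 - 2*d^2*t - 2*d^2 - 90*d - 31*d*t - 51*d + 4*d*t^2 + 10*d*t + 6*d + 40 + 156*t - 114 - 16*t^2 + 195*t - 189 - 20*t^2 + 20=18*d^2 - 135*d + t^2*(4*d - 36) + t*(-2*d^2 - 21*d + 351) - 243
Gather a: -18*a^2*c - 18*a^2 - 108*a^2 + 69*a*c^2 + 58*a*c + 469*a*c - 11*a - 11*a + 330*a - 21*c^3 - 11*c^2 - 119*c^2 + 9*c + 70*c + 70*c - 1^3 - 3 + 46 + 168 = a^2*(-18*c - 126) + a*(69*c^2 + 527*c + 308) - 21*c^3 - 130*c^2 + 149*c + 210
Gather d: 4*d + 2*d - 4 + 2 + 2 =6*d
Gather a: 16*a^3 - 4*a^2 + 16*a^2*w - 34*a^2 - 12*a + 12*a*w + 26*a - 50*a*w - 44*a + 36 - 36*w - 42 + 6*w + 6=16*a^3 + a^2*(16*w - 38) + a*(-38*w - 30) - 30*w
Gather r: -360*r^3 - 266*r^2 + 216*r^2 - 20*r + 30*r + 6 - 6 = -360*r^3 - 50*r^2 + 10*r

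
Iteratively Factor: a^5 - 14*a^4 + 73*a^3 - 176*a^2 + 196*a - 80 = (a - 5)*(a^4 - 9*a^3 + 28*a^2 - 36*a + 16) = (a - 5)*(a - 4)*(a^3 - 5*a^2 + 8*a - 4) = (a - 5)*(a - 4)*(a - 2)*(a^2 - 3*a + 2) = (a - 5)*(a - 4)*(a - 2)*(a - 1)*(a - 2)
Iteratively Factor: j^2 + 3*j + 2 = (j + 2)*(j + 1)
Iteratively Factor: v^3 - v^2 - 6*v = (v - 3)*(v^2 + 2*v) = v*(v - 3)*(v + 2)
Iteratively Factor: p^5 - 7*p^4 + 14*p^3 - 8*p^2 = (p - 2)*(p^4 - 5*p^3 + 4*p^2) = p*(p - 2)*(p^3 - 5*p^2 + 4*p) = p*(p - 4)*(p - 2)*(p^2 - p) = p*(p - 4)*(p - 2)*(p - 1)*(p)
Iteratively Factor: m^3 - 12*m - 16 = (m + 2)*(m^2 - 2*m - 8) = (m + 2)^2*(m - 4)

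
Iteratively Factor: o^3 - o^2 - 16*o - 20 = (o - 5)*(o^2 + 4*o + 4) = (o - 5)*(o + 2)*(o + 2)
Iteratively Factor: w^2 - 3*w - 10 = (w - 5)*(w + 2)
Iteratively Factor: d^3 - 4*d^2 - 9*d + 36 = (d - 4)*(d^2 - 9) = (d - 4)*(d - 3)*(d + 3)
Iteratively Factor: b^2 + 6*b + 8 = (b + 4)*(b + 2)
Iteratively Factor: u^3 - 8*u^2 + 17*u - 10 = (u - 1)*(u^2 - 7*u + 10) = (u - 5)*(u - 1)*(u - 2)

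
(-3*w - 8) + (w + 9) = 1 - 2*w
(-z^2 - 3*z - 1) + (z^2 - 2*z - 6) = -5*z - 7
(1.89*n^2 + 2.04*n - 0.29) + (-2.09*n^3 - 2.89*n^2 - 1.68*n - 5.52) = -2.09*n^3 - 1.0*n^2 + 0.36*n - 5.81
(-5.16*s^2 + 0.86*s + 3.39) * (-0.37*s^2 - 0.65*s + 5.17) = 1.9092*s^4 + 3.0358*s^3 - 28.4905*s^2 + 2.2427*s + 17.5263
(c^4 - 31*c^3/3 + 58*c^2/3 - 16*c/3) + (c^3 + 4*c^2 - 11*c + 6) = c^4 - 28*c^3/3 + 70*c^2/3 - 49*c/3 + 6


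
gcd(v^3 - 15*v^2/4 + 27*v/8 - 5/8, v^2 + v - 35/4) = v - 5/2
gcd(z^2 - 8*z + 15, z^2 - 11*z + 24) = z - 3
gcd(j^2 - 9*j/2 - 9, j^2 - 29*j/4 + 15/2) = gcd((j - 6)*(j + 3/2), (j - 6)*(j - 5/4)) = j - 6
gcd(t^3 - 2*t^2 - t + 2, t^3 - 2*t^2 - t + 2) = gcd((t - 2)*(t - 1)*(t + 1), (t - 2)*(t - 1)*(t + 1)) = t^3 - 2*t^2 - t + 2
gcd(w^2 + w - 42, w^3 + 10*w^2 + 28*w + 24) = 1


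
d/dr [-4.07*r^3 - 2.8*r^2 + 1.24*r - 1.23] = -12.21*r^2 - 5.6*r + 1.24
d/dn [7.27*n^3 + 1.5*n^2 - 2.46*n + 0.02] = 21.81*n^2 + 3.0*n - 2.46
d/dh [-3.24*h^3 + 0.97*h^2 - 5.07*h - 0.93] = -9.72*h^2 + 1.94*h - 5.07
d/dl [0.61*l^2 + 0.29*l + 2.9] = 1.22*l + 0.29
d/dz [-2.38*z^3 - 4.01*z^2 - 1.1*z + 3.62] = -7.14*z^2 - 8.02*z - 1.1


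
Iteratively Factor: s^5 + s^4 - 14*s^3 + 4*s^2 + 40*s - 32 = (s - 2)*(s^4 + 3*s^3 - 8*s^2 - 12*s + 16) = (s - 2)^2*(s^3 + 5*s^2 + 2*s - 8) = (s - 2)^2*(s + 4)*(s^2 + s - 2) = (s - 2)^2*(s + 2)*(s + 4)*(s - 1)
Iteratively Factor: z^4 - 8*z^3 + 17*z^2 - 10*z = (z - 5)*(z^3 - 3*z^2 + 2*z) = z*(z - 5)*(z^2 - 3*z + 2) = z*(z - 5)*(z - 1)*(z - 2)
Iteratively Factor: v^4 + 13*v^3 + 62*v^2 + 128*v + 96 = (v + 3)*(v^3 + 10*v^2 + 32*v + 32) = (v + 2)*(v + 3)*(v^2 + 8*v + 16) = (v + 2)*(v + 3)*(v + 4)*(v + 4)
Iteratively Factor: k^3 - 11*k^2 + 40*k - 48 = (k - 3)*(k^2 - 8*k + 16) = (k - 4)*(k - 3)*(k - 4)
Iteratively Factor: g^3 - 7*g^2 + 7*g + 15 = (g + 1)*(g^2 - 8*g + 15) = (g - 3)*(g + 1)*(g - 5)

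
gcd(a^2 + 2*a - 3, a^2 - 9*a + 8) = a - 1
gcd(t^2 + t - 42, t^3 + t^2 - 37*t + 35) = t + 7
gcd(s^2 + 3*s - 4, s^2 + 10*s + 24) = s + 4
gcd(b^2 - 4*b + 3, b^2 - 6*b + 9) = b - 3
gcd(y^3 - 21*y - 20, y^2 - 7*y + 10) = y - 5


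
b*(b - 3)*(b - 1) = b^3 - 4*b^2 + 3*b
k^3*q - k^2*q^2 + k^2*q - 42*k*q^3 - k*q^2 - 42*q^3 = (k - 7*q)*(k + 6*q)*(k*q + q)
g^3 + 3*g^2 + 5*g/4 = g*(g + 1/2)*(g + 5/2)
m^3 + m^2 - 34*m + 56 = (m - 4)*(m - 2)*(m + 7)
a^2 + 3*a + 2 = (a + 1)*(a + 2)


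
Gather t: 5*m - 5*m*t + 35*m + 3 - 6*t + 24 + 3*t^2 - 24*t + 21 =40*m + 3*t^2 + t*(-5*m - 30) + 48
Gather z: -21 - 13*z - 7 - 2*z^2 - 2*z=-2*z^2 - 15*z - 28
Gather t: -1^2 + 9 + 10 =18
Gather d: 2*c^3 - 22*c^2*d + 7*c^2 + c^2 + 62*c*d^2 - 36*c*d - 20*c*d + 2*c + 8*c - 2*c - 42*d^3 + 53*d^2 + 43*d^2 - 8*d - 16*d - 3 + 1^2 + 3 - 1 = 2*c^3 + 8*c^2 + 8*c - 42*d^3 + d^2*(62*c + 96) + d*(-22*c^2 - 56*c - 24)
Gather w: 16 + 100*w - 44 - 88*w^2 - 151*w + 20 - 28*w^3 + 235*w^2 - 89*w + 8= -28*w^3 + 147*w^2 - 140*w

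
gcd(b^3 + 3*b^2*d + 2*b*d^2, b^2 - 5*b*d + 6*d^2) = 1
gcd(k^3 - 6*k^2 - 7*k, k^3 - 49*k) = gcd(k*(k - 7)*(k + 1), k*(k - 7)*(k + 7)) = k^2 - 7*k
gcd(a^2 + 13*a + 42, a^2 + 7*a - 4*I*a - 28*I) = a + 7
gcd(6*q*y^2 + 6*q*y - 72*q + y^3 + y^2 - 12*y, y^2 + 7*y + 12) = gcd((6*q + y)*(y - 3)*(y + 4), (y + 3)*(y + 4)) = y + 4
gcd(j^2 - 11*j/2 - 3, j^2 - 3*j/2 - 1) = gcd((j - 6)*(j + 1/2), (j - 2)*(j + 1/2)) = j + 1/2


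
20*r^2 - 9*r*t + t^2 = (-5*r + t)*(-4*r + t)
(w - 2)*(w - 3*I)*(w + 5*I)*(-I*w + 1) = -I*w^4 + 3*w^3 + 2*I*w^3 - 6*w^2 - 13*I*w^2 + 15*w + 26*I*w - 30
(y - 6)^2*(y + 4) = y^3 - 8*y^2 - 12*y + 144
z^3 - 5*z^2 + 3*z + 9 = (z - 3)^2*(z + 1)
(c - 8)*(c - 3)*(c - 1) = c^3 - 12*c^2 + 35*c - 24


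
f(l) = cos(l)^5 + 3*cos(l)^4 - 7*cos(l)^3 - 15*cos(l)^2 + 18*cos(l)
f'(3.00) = -2.86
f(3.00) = -23.80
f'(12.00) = -6.72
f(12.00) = 2.25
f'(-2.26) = 20.31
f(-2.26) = -15.33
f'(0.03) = 0.48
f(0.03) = 0.01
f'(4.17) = 22.78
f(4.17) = -12.15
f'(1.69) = -21.10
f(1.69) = -2.34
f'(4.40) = 23.73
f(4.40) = -6.72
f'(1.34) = -9.93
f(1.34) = 3.26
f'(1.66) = -20.42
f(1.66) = -1.72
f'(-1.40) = 12.18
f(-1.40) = 2.59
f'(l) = -5*sin(l)*cos(l)^4 - 12*sin(l)*cos(l)^3 + 21*sin(l)*cos(l)^2 + 30*sin(l)*cos(l) - 18*sin(l)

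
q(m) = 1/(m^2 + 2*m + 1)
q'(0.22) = -1.10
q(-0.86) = 51.02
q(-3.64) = 0.14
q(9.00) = 0.01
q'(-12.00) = 0.00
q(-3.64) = 0.14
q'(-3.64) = 0.11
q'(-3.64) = 0.11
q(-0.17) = 1.45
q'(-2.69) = 0.41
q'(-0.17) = -3.50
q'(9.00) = 0.00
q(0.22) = 0.67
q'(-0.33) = -6.65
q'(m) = (-2*m - 2)/(m^2 + 2*m + 1)^2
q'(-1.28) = 91.11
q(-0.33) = 2.23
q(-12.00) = 0.01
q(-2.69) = 0.35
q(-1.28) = 12.76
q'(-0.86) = -728.86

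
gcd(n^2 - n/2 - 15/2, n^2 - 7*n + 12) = n - 3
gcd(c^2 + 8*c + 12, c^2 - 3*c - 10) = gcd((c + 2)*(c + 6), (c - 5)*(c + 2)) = c + 2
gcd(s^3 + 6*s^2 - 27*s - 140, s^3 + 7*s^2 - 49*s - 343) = s + 7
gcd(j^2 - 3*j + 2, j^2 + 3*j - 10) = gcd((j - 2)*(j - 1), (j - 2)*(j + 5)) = j - 2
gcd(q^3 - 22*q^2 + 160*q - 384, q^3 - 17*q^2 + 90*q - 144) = q^2 - 14*q + 48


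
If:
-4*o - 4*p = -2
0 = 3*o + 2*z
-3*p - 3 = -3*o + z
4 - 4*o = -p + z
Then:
No Solution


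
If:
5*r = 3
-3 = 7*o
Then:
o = -3/7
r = 3/5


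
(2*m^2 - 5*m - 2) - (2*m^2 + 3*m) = -8*m - 2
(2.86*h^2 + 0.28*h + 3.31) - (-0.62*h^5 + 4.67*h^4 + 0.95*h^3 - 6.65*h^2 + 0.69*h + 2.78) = 0.62*h^5 - 4.67*h^4 - 0.95*h^3 + 9.51*h^2 - 0.41*h + 0.53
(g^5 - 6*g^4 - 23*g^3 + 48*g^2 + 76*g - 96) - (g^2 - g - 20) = g^5 - 6*g^4 - 23*g^3 + 47*g^2 + 77*g - 76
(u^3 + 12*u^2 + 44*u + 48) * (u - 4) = u^4 + 8*u^3 - 4*u^2 - 128*u - 192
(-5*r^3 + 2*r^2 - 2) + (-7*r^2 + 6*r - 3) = -5*r^3 - 5*r^2 + 6*r - 5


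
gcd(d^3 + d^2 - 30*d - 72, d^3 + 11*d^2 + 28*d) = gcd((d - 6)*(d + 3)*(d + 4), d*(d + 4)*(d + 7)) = d + 4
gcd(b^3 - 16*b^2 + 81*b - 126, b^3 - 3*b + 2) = 1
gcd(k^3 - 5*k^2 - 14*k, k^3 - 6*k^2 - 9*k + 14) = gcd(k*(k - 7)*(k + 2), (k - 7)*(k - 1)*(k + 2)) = k^2 - 5*k - 14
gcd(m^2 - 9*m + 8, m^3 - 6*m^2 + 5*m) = m - 1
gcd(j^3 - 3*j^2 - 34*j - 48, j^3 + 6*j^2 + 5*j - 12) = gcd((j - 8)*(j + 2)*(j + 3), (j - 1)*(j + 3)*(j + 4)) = j + 3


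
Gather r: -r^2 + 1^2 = 1 - r^2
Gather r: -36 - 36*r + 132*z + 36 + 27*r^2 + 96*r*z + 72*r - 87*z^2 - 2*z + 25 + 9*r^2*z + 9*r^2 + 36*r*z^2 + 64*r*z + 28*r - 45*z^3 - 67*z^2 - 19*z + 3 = r^2*(9*z + 36) + r*(36*z^2 + 160*z + 64) - 45*z^3 - 154*z^2 + 111*z + 28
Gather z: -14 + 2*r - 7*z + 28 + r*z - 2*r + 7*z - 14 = r*z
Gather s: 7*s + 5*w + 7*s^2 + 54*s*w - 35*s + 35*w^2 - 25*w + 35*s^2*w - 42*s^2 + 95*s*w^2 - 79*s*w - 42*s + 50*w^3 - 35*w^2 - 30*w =s^2*(35*w - 35) + s*(95*w^2 - 25*w - 70) + 50*w^3 - 50*w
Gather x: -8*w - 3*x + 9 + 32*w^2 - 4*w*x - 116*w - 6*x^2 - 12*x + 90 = 32*w^2 - 124*w - 6*x^2 + x*(-4*w - 15) + 99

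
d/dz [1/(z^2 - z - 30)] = (1 - 2*z)/(-z^2 + z + 30)^2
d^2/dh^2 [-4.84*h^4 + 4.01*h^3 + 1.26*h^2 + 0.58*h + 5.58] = -58.08*h^2 + 24.06*h + 2.52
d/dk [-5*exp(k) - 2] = -5*exp(k)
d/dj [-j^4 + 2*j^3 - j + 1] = -4*j^3 + 6*j^2 - 1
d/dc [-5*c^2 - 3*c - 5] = -10*c - 3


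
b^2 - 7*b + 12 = (b - 4)*(b - 3)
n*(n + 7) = n^2 + 7*n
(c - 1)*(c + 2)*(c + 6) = c^3 + 7*c^2 + 4*c - 12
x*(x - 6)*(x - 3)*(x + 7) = x^4 - 2*x^3 - 45*x^2 + 126*x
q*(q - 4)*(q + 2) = q^3 - 2*q^2 - 8*q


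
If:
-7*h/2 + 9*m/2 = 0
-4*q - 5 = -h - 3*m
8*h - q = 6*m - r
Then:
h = -2*r/5 - 1/2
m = -14*r/45 - 7/18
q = -r/3 - 5/3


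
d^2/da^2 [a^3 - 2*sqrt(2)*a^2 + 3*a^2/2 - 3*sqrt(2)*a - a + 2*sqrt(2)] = 6*a - 4*sqrt(2) + 3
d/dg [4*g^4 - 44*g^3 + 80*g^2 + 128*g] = 16*g^3 - 132*g^2 + 160*g + 128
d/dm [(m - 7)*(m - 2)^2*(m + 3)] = 4*m^3 - 24*m^2 - 2*m + 68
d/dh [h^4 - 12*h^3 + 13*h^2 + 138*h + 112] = 4*h^3 - 36*h^2 + 26*h + 138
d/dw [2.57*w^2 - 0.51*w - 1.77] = 5.14*w - 0.51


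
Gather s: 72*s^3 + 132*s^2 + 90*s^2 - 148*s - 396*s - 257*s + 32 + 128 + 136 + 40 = 72*s^3 + 222*s^2 - 801*s + 336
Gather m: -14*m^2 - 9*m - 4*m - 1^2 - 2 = -14*m^2 - 13*m - 3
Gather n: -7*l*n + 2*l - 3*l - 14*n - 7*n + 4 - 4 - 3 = -l + n*(-7*l - 21) - 3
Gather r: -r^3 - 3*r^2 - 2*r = -r^3 - 3*r^2 - 2*r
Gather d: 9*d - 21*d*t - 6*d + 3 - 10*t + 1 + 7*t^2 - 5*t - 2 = d*(3 - 21*t) + 7*t^2 - 15*t + 2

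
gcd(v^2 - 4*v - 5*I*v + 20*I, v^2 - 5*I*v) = v - 5*I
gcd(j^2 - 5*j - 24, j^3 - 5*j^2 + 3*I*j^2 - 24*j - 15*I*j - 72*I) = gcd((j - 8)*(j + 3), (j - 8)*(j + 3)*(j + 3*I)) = j^2 - 5*j - 24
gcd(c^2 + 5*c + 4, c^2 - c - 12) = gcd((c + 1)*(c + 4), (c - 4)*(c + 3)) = 1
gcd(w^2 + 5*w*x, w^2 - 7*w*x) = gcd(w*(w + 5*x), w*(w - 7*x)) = w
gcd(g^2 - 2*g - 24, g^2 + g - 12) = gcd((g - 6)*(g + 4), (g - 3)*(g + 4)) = g + 4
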